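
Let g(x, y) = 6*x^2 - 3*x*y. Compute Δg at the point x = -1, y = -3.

12

∂²g/∂x² = 12
∂²g/∂y² = 0
∇²g = 12
At (-1, -3): 12.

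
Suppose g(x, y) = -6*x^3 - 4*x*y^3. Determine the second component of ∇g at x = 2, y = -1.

-24

(∇g)_2 = ∂g/∂y = -12*x*y^2
At (2, -1): -24.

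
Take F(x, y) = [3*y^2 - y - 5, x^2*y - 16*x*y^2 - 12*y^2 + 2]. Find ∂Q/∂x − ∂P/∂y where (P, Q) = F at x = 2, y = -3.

∂F₂/∂x = 2*x*y - 16*y^2
∂F₁/∂y = 6*y - 1
Scalar curl = 2*x*y - 16*y^2 - 6*y + 1
At (2, -3): -137.

-137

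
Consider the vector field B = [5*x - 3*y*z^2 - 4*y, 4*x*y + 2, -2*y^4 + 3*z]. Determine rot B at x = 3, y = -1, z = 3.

(∇×B)₁ = ∂B₃/∂y − ∂B₂/∂z = -8*y^3
(∇×B)₂ = ∂B₁/∂z − ∂B₃/∂x = -6*y*z
(∇×B)₃ = ∂B₂/∂x − ∂B₁/∂y = 4*y + 3*z^2 + 4
∇×B = (-8*y^3, -6*y*z, 4*y + 3*z^2 + 4)
At (3, -1, 3): (8, 18, 27).

(8, 18, 27)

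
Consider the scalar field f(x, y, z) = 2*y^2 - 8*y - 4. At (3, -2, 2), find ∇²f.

∂²f/∂x² = 0
∂²f/∂y² = 4
∂²f/∂z² = 0
∇²f = 4
At (3, -2, 2): 4.

4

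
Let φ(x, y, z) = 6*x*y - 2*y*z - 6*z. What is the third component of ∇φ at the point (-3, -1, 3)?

-4

(∇φ)_3 = ∂φ/∂z = -2*y - 6
At (-3, -1, 3): -4.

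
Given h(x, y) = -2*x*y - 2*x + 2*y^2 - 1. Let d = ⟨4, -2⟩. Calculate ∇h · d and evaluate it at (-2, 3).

∂h/∂x = -2*y - 2
∂h/∂y = -2*x + 4*y
∇h at (-2, 3) = (-8, 16)
∇h · d = (-8)(4) + (16)(-2) = -64

-64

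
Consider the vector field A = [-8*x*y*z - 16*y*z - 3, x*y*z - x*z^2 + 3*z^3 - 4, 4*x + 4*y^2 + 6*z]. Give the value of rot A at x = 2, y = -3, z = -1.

(∇×A)₁ = ∂A₃/∂y − ∂A₂/∂z = -x*y + 2*x*z + 8*y - 9*z^2
(∇×A)₂ = ∂A₁/∂z − ∂A₃/∂x = -8*x*y - 16*y - 4
(∇×A)₃ = ∂A₂/∂x − ∂A₁/∂y = 8*x*z + y*z - z^2 + 16*z
∇×A = (-x*y + 2*x*z + 8*y - 9*z^2, -8*x*y - 16*y - 4, 8*x*z + y*z - z^2 + 16*z)
At (2, -3, -1): (-31, 92, -30).

(-31, 92, -30)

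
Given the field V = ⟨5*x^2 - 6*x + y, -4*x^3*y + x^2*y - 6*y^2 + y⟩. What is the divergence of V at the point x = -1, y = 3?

-46

∂V₁/∂x = 10*x - 6
∂V₂/∂y = -4*x^3 + x^2 - 12*y + 1
∇·V = -4*x^3 + x^2 + 10*x - 12*y - 5
At (-1, 3): -46.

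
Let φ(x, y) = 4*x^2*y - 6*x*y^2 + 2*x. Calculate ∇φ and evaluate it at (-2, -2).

(10, -32)

∂φ/∂x = 8*x*y - 6*y^2 + 2
∂φ/∂y = 4*x^2 - 12*x*y
∇φ = (8*x*y - 6*y^2 + 2, 4*x^2 - 12*x*y)
At (-2, -2): (10, -32).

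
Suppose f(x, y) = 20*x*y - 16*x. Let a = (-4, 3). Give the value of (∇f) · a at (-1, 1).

∂f/∂x = 20*y - 16
∂f/∂y = 20*x
∇f at (-1, 1) = (4, -20)
∇f · a = (4)(-4) + (-20)(3) = -76

-76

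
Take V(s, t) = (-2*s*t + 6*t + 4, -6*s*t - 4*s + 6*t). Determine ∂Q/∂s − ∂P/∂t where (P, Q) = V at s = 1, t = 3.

∂V₂/∂s = -6*t - 4
∂V₁/∂t = -2*s + 6
Scalar curl = 2*s - 6*t - 10
At (1, 3): -26.

-26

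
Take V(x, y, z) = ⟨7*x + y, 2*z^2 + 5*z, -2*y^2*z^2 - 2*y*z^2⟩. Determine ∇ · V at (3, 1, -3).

∂V₁/∂x = 7
∂V₂/∂y = 0
∂V₃/∂z = -4*y^2*z - 4*y*z
∇·V = -4*y^2*z - 4*y*z + 7
At (3, 1, -3): 31.

31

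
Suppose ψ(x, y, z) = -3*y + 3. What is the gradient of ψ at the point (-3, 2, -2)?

(0, -3, 0)

∂ψ/∂x = 0
∂ψ/∂y = -3
∂ψ/∂z = 0
∇ψ = (0, -3, 0)
At (-3, 2, -2): (0, -3, 0).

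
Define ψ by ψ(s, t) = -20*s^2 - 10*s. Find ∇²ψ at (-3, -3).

-40

∂²ψ/∂s² = -40
∂²ψ/∂t² = 0
∇²ψ = -40
At (-3, -3): -40.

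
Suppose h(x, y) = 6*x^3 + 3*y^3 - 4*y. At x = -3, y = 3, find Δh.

∂²h/∂x² = 36*x
∂²h/∂y² = 18*y
∇²h = 36*x + 18*y
At (-3, 3): -54.

-54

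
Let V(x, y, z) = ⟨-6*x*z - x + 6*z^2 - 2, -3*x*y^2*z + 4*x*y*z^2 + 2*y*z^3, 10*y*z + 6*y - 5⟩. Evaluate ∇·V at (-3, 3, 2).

93

∂V₁/∂x = -6*z - 1
∂V₂/∂y = -6*x*y*z + 4*x*z^2 + 2*z^3
∂V₃/∂z = 10*y
∇·V = -6*x*y*z + 4*x*z^2 + 10*y + 2*z^3 - 6*z - 1
At (-3, 3, 2): 93.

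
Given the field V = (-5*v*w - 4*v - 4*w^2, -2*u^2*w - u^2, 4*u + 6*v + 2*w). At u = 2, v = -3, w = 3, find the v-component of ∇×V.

(∇×V)_2 = ∂V₁/∂w − ∂V₃/∂u
= -5*v - 8*w − (4)
= -5*v - 8*w - 4
At (2, -3, 3): -13.

-13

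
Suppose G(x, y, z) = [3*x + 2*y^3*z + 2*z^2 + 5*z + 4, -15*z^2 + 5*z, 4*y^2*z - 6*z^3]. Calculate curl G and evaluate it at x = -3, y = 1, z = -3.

(∇×G)₁ = ∂G₃/∂y − ∂G₂/∂z = 8*y*z + 30*z - 5
(∇×G)₂ = ∂G₁/∂z − ∂G₃/∂x = 2*y^3 + 4*z + 5
(∇×G)₃ = ∂G₂/∂x − ∂G₁/∂y = -6*y^2*z
∇×G = (8*y*z + 30*z - 5, 2*y^3 + 4*z + 5, -6*y^2*z)
At (-3, 1, -3): (-119, -5, 18).

(-119, -5, 18)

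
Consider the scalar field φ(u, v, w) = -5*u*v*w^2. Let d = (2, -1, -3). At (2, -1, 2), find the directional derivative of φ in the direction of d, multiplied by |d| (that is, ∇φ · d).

∂φ/∂u = -5*v*w^2
∂φ/∂v = -5*u*w^2
∂φ/∂w = -10*u*v*w
∇φ at (2, -1, 2) = (20, -40, 40)
∇φ · d = (20)(2) + (-40)(-1) + (40)(-3) = -40

-40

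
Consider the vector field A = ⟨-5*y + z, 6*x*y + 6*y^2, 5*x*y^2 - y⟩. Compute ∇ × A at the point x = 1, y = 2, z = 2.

(19, -19, 17)

(∇×A)₁ = ∂A₃/∂y − ∂A₂/∂z = 10*x*y - 1
(∇×A)₂ = ∂A₁/∂z − ∂A₃/∂x = -5*y^2 + 1
(∇×A)₃ = ∂A₂/∂x − ∂A₁/∂y = 6*y + 5
∇×A = (10*x*y - 1, -5*y^2 + 1, 6*y + 5)
At (1, 2, 2): (19, -19, 17).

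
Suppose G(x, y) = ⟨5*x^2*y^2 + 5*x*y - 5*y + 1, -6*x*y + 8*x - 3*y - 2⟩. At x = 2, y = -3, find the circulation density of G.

∂G₂/∂x = -6*y + 8
∂G₁/∂y = 10*x^2*y + 5*x - 5
Scalar curl = -10*x^2*y - 5*x - 6*y + 13
At (2, -3): 141.

141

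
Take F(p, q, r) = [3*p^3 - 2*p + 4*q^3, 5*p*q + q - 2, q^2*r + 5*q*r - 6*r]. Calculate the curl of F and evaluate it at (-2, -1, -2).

(-6, 0, -17)

(∇×F)₁ = ∂F₃/∂q − ∂F₂/∂r = 2*q*r + 5*r
(∇×F)₂ = ∂F₁/∂r − ∂F₃/∂p = 0
(∇×F)₃ = ∂F₂/∂p − ∂F₁/∂q = -12*q^2 + 5*q
∇×F = (2*q*r + 5*r, 0, -12*q^2 + 5*q)
At (-2, -1, -2): (-6, 0, -17).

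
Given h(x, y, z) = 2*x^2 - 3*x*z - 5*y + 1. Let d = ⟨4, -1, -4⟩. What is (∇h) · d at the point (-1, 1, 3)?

∂h/∂x = 4*x - 3*z
∂h/∂y = -5
∂h/∂z = -3*x
∇h at (-1, 1, 3) = (-13, -5, 3)
∇h · d = (-13)(4) + (-5)(-1) + (3)(-4) = -59

-59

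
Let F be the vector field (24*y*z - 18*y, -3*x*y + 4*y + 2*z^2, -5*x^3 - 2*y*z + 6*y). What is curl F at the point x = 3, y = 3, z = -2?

(∇×F)₁ = ∂F₃/∂y − ∂F₂/∂z = -6*z + 6
(∇×F)₂ = ∂F₁/∂z − ∂F₃/∂x = 15*x^2 + 24*y
(∇×F)₃ = ∂F₂/∂x − ∂F₁/∂y = -3*y - 24*z + 18
∇×F = (-6*z + 6, 15*x^2 + 24*y, -3*y - 24*z + 18)
At (3, 3, -2): (18, 207, 57).

(18, 207, 57)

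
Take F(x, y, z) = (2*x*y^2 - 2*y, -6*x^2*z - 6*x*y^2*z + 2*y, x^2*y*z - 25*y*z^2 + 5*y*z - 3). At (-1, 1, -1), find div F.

∂F₁/∂x = 2*y^2
∂F₂/∂y = -12*x*y*z + 2
∂F₃/∂z = x^2*y - 50*y*z + 5*y
∇·F = x^2*y - 12*x*y*z + 2*y^2 - 50*y*z + 5*y + 2
At (-1, 1, -1): 48.

48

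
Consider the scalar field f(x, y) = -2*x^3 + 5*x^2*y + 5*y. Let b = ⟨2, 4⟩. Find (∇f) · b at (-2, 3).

∂f/∂x = -6*x^2 + 10*x*y
∂f/∂y = 5*x^2 + 5
∇f at (-2, 3) = (-84, 25)
∇f · b = (-84)(2) + (25)(4) = -68

-68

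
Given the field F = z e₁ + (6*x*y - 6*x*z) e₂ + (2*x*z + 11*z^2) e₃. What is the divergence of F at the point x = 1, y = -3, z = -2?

-36

∂F₁/∂x = 0
∂F₂/∂y = 6*x
∂F₃/∂z = 2*x + 22*z
∇·F = 8*x + 22*z
At (1, -3, -2): -36.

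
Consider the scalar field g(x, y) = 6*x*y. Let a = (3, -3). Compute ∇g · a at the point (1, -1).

-36

∂g/∂x = 6*y
∂g/∂y = 6*x
∇g at (1, -1) = (-6, 6)
∇g · a = (-6)(3) + (6)(-3) = -36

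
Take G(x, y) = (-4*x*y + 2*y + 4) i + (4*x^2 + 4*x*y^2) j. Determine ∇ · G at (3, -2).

-40

∂G₁/∂x = -4*y
∂G₂/∂y = 8*x*y
∇·G = 8*x*y - 4*y
At (3, -2): -40.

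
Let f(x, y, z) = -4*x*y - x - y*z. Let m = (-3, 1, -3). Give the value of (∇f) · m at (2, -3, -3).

∂f/∂x = -4*y - 1
∂f/∂y = -4*x - z
∂f/∂z = -y
∇f at (2, -3, -3) = (11, -5, 3)
∇f · m = (11)(-3) + (-5)(1) + (3)(-3) = -47

-47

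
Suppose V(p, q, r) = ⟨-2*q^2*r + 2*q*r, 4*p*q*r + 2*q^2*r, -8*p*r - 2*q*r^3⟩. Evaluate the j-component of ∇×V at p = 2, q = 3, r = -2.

(∇×V)_2 = ∂V₁/∂r − ∂V₃/∂p
= -2*q^2 + 2*q − (-8*r)
= -2*q^2 + 2*q + 8*r
At (2, 3, -2): -28.

-28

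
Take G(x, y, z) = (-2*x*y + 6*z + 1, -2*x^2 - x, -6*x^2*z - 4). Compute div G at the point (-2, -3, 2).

-18

∂G₁/∂x = -2*y
∂G₂/∂y = 0
∂G₃/∂z = -6*x^2
∇·G = -6*x^2 - 2*y
At (-2, -3, 2): -18.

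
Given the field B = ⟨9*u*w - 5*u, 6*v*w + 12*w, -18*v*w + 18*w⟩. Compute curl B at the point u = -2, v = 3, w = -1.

(∇×B)₁ = ∂B₃/∂v − ∂B₂/∂w = -6*v - 18*w - 12
(∇×B)₂ = ∂B₁/∂w − ∂B₃/∂u = 9*u
(∇×B)₃ = ∂B₂/∂u − ∂B₁/∂v = 0
∇×B = (-6*v - 18*w - 12, 9*u, 0)
At (-2, 3, -1): (-12, -18, 0).

(-12, -18, 0)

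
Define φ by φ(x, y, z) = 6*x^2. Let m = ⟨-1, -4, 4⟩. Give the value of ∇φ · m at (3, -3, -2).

-36

∂φ/∂x = 12*x
∂φ/∂y = 0
∂φ/∂z = 0
∇φ at (3, -3, -2) = (36, 0, 0)
∇φ · m = (36)(-1) + (0)(-4) + (0)(4) = -36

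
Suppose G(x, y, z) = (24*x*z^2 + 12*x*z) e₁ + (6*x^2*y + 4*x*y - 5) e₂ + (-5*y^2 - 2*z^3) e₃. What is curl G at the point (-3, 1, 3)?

(∇×G)₁ = ∂G₃/∂y − ∂G₂/∂z = -10*y
(∇×G)₂ = ∂G₁/∂z − ∂G₃/∂x = 48*x*z + 12*x
(∇×G)₃ = ∂G₂/∂x − ∂G₁/∂y = 12*x*y + 4*y
∇×G = (-10*y, 48*x*z + 12*x, 12*x*y + 4*y)
At (-3, 1, 3): (-10, -468, -32).

(-10, -468, -32)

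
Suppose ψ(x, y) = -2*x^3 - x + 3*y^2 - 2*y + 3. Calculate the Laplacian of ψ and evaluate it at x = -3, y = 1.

∂²ψ/∂x² = -12*x
∂²ψ/∂y² = 6
∇²ψ = -12*x + 6
At (-3, 1): 42.

42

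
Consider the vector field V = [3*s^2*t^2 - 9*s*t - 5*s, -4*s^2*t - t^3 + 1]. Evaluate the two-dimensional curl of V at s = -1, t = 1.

∂V₂/∂s = -8*s*t
∂V₁/∂t = 6*s^2*t - 9*s
Scalar curl = -6*s^2*t - 8*s*t + 9*s
At (-1, 1): -7.

-7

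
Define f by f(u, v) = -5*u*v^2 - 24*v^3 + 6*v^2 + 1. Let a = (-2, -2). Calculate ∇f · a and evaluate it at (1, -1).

∂f/∂u = -5*v^2
∂f/∂v = -10*u*v - 72*v^2 + 12*v
∇f at (1, -1) = (-5, -74)
∇f · a = (-5)(-2) + (-74)(-2) = 158

158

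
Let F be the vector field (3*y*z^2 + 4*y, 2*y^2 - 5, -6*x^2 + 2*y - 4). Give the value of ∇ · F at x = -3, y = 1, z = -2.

4

∂F₁/∂x = 0
∂F₂/∂y = 4*y
∂F₃/∂z = 0
∇·F = 4*y
At (-3, 1, -2): 4.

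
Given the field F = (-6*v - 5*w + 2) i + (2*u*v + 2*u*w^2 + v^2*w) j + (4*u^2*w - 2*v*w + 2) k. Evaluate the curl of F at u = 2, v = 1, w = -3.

(∇×F)₁ = ∂F₃/∂v − ∂F₂/∂w = -4*u*w - v^2 - 2*w
(∇×F)₂ = ∂F₁/∂w − ∂F₃/∂u = -8*u*w - 5
(∇×F)₃ = ∂F₂/∂u − ∂F₁/∂v = 2*v + 2*w^2 + 6
∇×F = (-4*u*w - v^2 - 2*w, -8*u*w - 5, 2*v + 2*w^2 + 6)
At (2, 1, -3): (29, 43, 26).

(29, 43, 26)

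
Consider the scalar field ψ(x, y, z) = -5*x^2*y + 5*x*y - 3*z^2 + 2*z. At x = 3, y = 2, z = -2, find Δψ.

-26

∂²ψ/∂x² = -10*y
∂²ψ/∂y² = 0
∂²ψ/∂z² = -6
∇²ψ = -10*y - 6
At (3, 2, -2): -26.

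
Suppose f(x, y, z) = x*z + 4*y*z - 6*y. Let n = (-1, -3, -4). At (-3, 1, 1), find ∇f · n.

∂f/∂x = z
∂f/∂y = 4*z - 6
∂f/∂z = x + 4*y
∇f at (-3, 1, 1) = (1, -2, 1)
∇f · n = (1)(-1) + (-2)(-3) + (1)(-4) = 1

1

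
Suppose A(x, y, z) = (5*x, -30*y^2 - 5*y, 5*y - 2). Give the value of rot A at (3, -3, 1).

(∇×A)₁ = ∂A₃/∂y − ∂A₂/∂z = 5
(∇×A)₂ = ∂A₁/∂z − ∂A₃/∂x = 0
(∇×A)₃ = ∂A₂/∂x − ∂A₁/∂y = 0
∇×A = (5, 0, 0)
At (3, -3, 1): (5, 0, 0).

(5, 0, 0)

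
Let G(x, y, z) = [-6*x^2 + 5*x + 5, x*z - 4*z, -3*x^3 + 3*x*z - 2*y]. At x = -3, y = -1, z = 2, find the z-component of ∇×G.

2

(∇×G)_3 = ∂G₂/∂x − ∂G₁/∂y
= z − (0)
= z
At (-3, -1, 2): 2.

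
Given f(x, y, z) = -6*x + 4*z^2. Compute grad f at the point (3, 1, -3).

(-6, 0, -24)

∂f/∂x = -6
∂f/∂y = 0
∂f/∂z = 8*z
∇f = (-6, 0, 8*z)
At (3, 1, -3): (-6, 0, -24).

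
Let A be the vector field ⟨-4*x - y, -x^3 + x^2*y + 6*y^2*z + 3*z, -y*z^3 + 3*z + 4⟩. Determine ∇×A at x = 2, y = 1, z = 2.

(∇×A)₁ = ∂A₃/∂y − ∂A₂/∂z = -6*y^2 - z^3 - 3
(∇×A)₂ = ∂A₁/∂z − ∂A₃/∂x = 0
(∇×A)₃ = ∂A₂/∂x − ∂A₁/∂y = -3*x^2 + 2*x*y + 1
∇×A = (-6*y^2 - z^3 - 3, 0, -3*x^2 + 2*x*y + 1)
At (2, 1, 2): (-17, 0, -7).

(-17, 0, -7)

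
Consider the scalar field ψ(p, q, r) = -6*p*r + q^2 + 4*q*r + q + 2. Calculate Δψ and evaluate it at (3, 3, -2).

2

∂²ψ/∂p² = 0
∂²ψ/∂q² = 2
∂²ψ/∂r² = 0
∇²ψ = 2
At (3, 3, -2): 2.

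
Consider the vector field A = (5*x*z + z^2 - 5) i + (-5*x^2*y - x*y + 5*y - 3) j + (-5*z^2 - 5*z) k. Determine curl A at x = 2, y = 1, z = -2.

(0, 6, -21)

(∇×A)₁ = ∂A₃/∂y − ∂A₂/∂z = 0
(∇×A)₂ = ∂A₁/∂z − ∂A₃/∂x = 5*x + 2*z
(∇×A)₃ = ∂A₂/∂x − ∂A₁/∂y = -10*x*y - y
∇×A = (0, 5*x + 2*z, -10*x*y - y)
At (2, 1, -2): (0, 6, -21).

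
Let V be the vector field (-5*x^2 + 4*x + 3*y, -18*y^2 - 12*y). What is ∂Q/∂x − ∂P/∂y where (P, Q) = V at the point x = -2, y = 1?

-3

∂V₂/∂x = 0
∂V₁/∂y = 3
Scalar curl = -3
At (-2, 1): -3.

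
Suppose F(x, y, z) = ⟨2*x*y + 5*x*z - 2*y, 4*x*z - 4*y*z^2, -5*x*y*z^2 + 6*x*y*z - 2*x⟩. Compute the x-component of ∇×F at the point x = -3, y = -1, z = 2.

(∇×F)_1 = ∂F₃/∂y − ∂F₂/∂z
= -5*x*z^2 + 6*x*z − (4*x - 8*y*z)
= -5*x*z^2 + 6*x*z - 4*x + 8*y*z
At (-3, -1, 2): 20.

20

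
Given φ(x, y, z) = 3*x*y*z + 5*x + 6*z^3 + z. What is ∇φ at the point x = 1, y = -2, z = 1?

∂φ/∂x = 3*y*z + 5
∂φ/∂y = 3*x*z
∂φ/∂z = 3*x*y + 18*z^2 + 1
∇φ = (3*y*z + 5, 3*x*z, 3*x*y + 18*z^2 + 1)
At (1, -2, 1): (-1, 3, 13).

(-1, 3, 13)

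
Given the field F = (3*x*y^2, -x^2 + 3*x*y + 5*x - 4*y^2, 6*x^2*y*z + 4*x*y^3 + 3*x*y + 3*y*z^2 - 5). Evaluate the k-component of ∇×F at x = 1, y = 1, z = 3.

(∇×F)_3 = ∂F₂/∂x − ∂F₁/∂y
= -2*x + 3*y + 5 − (6*x*y)
= -6*x*y - 2*x + 3*y + 5
At (1, 1, 3): 0.

0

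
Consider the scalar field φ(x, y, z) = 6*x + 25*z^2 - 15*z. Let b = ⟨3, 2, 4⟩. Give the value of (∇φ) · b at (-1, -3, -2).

∂φ/∂x = 6
∂φ/∂y = 0
∂φ/∂z = 50*z - 15
∇φ at (-1, -3, -2) = (6, 0, -115)
∇φ · b = (6)(3) + (0)(2) + (-115)(4) = -442

-442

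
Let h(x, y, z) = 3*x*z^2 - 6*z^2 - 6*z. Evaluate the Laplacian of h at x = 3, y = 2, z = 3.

∂²h/∂x² = 0
∂²h/∂y² = 0
∂²h/∂z² = 6*(x - 2)
∇²h = 6*x - 12
At (3, 2, 3): 6.

6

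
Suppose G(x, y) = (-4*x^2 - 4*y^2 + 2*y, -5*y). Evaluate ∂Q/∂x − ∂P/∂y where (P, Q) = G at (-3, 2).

∂G₂/∂x = 0
∂G₁/∂y = -8*y + 2
Scalar curl = 8*y - 2
At (-3, 2): 14.

14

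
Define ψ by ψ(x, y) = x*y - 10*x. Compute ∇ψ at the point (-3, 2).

∂ψ/∂x = y - 10
∂ψ/∂y = x
∇ψ = (y - 10, x)
At (-3, 2): (-8, -3).

(-8, -3)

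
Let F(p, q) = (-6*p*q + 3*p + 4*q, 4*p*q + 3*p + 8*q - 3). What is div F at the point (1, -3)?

∂F₁/∂p = -6*q + 3
∂F₂/∂q = 4*p + 8
∇·F = 4*p - 6*q + 11
At (1, -3): 33.

33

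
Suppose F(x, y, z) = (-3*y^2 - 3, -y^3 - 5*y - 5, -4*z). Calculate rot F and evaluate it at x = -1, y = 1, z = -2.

(∇×F)₁ = ∂F₃/∂y − ∂F₂/∂z = 0
(∇×F)₂ = ∂F₁/∂z − ∂F₃/∂x = 0
(∇×F)₃ = ∂F₂/∂x − ∂F₁/∂y = 6*y
∇×F = (0, 0, 6*y)
At (-1, 1, -2): (0, 0, 6).

(0, 0, 6)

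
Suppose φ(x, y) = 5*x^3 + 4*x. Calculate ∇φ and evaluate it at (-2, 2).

(64, 0)

∂φ/∂x = 15*x^2 + 4
∂φ/∂y = 0
∇φ = (15*x^2 + 4, 0)
At (-2, 2): (64, 0).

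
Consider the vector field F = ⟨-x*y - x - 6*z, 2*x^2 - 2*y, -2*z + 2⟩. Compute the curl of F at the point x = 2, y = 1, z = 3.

(∇×F)₁ = ∂F₃/∂y − ∂F₂/∂z = 0
(∇×F)₂ = ∂F₁/∂z − ∂F₃/∂x = -6
(∇×F)₃ = ∂F₂/∂x − ∂F₁/∂y = 5*x
∇×F = (0, -6, 5*x)
At (2, 1, 3): (0, -6, 10).

(0, -6, 10)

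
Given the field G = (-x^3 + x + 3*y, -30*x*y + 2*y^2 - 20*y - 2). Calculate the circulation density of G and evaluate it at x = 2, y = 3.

∂G₂/∂x = -30*y
∂G₁/∂y = 3
Scalar curl = -30*y - 3
At (2, 3): -93.

-93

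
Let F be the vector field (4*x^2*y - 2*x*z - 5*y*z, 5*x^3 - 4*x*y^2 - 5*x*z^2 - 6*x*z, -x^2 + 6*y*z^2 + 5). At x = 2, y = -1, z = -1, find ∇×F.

(-2, 5, 36)

(∇×F)₁ = ∂F₃/∂y − ∂F₂/∂z = 10*x*z + 6*x + 6*z^2
(∇×F)₂ = ∂F₁/∂z − ∂F₃/∂x = -5*y
(∇×F)₃ = ∂F₂/∂x − ∂F₁/∂y = 11*x^2 - 4*y^2 - 5*z^2 - z
∇×F = (10*x*z + 6*x + 6*z^2, -5*y, 11*x^2 - 4*y^2 - 5*z^2 - z)
At (2, -1, -1): (-2, 5, 36).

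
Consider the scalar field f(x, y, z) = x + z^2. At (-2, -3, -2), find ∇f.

∂f/∂x = 1
∂f/∂y = 0
∂f/∂z = 2*z
∇f = (1, 0, 2*z)
At (-2, -3, -2): (1, 0, -4).

(1, 0, -4)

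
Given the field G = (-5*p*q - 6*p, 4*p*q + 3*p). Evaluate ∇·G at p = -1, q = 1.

-15

∂G₁/∂p = -5*q - 6
∂G₂/∂q = 4*p
∇·G = 4*p - 5*q - 6
At (-1, 1): -15.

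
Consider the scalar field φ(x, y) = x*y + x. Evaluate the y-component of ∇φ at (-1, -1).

(∇φ)_2 = ∂φ/∂y = x
At (-1, -1): -1.

-1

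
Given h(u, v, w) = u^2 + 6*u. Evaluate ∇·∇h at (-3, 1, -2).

2

∂²h/∂u² = 2
∂²h/∂v² = 0
∂²h/∂w² = 0
∇²h = 2
At (-3, 1, -2): 2.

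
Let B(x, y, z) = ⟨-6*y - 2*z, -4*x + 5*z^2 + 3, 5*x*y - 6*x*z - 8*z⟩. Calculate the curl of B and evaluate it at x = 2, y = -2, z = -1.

(20, 2, 2)

(∇×B)₁ = ∂B₃/∂y − ∂B₂/∂z = 5*x - 10*z
(∇×B)₂ = ∂B₁/∂z − ∂B₃/∂x = -5*y + 6*z - 2
(∇×B)₃ = ∂B₂/∂x − ∂B₁/∂y = 2
∇×B = (5*x - 10*z, -5*y + 6*z - 2, 2)
At (2, -2, -1): (20, 2, 2).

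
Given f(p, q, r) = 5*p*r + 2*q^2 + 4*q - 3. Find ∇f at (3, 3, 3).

∂f/∂p = 5*r
∂f/∂q = 4*q + 4
∂f/∂r = 5*p
∇f = (5*r, 4*q + 4, 5*p)
At (3, 3, 3): (15, 16, 15).

(15, 16, 15)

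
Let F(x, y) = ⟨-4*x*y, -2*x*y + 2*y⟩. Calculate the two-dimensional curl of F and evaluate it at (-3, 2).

-16

∂F₂/∂x = -2*y
∂F₁/∂y = -4*x
Scalar curl = 4*x - 2*y
At (-3, 2): -16.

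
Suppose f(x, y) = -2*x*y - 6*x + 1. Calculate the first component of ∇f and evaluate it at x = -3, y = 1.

(∇f)_1 = ∂f/∂x = -2*y - 6
At (-3, 1): -8.

-8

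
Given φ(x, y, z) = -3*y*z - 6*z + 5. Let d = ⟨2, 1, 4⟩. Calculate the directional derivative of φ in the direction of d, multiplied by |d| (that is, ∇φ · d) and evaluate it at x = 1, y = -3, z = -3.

∂φ/∂x = 0
∂φ/∂y = -3*z
∂φ/∂z = -3*y - 6
∇φ at (1, -3, -3) = (0, 9, 3)
∇φ · d = (0)(2) + (9)(1) + (3)(4) = 21

21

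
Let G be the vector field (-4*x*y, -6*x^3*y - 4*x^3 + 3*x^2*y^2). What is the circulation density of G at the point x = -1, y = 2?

∂G₂/∂x = -18*x^2*y - 12*x^2 + 6*x*y^2
∂G₁/∂y = -4*x
Scalar curl = -18*x^2*y - 12*x^2 + 6*x*y^2 + 4*x
At (-1, 2): -76.

-76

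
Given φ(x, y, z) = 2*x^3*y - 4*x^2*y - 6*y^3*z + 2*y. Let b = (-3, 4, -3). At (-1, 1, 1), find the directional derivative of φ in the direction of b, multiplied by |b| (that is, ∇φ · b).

∂φ/∂x = 6*x^2*y - 8*x*y
∂φ/∂y = 2*x^3 - 4*x^2 - 18*y^2*z + 2
∂φ/∂z = -6*y^3
∇φ at (-1, 1, 1) = (14, -22, -6)
∇φ · b = (14)(-3) + (-22)(4) + (-6)(-3) = -112

-112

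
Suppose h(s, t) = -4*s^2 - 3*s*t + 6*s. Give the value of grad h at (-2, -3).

∂h/∂s = -8*s - 3*t + 6
∂h/∂t = -3*s
∇h = (-8*s - 3*t + 6, -3*s)
At (-2, -3): (31, 6).

(31, 6)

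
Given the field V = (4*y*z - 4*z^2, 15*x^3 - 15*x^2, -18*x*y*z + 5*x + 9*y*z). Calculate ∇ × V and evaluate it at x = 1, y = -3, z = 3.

(∇×V)₁ = ∂V₃/∂y − ∂V₂/∂z = -18*x*z + 9*z
(∇×V)₂ = ∂V₁/∂z − ∂V₃/∂x = 18*y*z + 4*y - 8*z - 5
(∇×V)₃ = ∂V₂/∂x − ∂V₁/∂y = 45*x^2 - 30*x - 4*z
∇×V = (-18*x*z + 9*z, 18*y*z + 4*y - 8*z - 5, 45*x^2 - 30*x - 4*z)
At (1, -3, 3): (-27, -203, 3).

(-27, -203, 3)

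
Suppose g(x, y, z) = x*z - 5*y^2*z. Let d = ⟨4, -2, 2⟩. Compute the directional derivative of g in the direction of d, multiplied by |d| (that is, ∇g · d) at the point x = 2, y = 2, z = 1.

8

∂g/∂x = z
∂g/∂y = -10*y*z
∂g/∂z = x - 5*y^2
∇g at (2, 2, 1) = (1, -20, -18)
∇g · d = (1)(4) + (-20)(-2) + (-18)(2) = 8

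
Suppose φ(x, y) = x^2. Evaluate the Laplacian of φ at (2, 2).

∂²φ/∂x² = 2
∂²φ/∂y² = 0
∇²φ = 2
At (2, 2): 2.

2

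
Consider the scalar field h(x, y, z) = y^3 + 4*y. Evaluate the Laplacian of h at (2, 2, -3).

∂²h/∂x² = 0
∂²h/∂y² = 6*y
∂²h/∂z² = 0
∇²h = 6*y
At (2, 2, -3): 12.

12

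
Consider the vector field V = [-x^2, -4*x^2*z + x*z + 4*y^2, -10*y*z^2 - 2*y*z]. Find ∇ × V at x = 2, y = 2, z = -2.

(-22, 0, 30)

(∇×V)₁ = ∂V₃/∂y − ∂V₂/∂z = 4*x^2 - x - 10*z^2 - 2*z
(∇×V)₂ = ∂V₁/∂z − ∂V₃/∂x = 0
(∇×V)₃ = ∂V₂/∂x − ∂V₁/∂y = -8*x*z + z
∇×V = (4*x^2 - x - 10*z^2 - 2*z, 0, -8*x*z + z)
At (2, 2, -2): (-22, 0, 30).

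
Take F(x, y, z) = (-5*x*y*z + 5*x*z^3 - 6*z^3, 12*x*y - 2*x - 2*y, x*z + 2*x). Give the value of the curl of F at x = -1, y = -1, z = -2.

(0, -137, -4)

(∇×F)₁ = ∂F₃/∂y − ∂F₂/∂z = 0
(∇×F)₂ = ∂F₁/∂z − ∂F₃/∂x = -5*x*y + 15*x*z^2 - 18*z^2 - z - 2
(∇×F)₃ = ∂F₂/∂x − ∂F₁/∂y = 5*x*z + 12*y - 2
∇×F = (0, -5*x*y + 15*x*z^2 - 18*z^2 - z - 2, 5*x*z + 12*y - 2)
At (-1, -1, -2): (0, -137, -4).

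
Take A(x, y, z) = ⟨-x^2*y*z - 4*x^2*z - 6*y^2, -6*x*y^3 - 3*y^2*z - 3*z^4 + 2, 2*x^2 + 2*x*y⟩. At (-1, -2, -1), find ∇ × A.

(∇×A)₁ = ∂A₃/∂y − ∂A₂/∂z = 2*x + 3*y^2 + 12*z^3
(∇×A)₂ = ∂A₁/∂z − ∂A₃/∂x = -x^2*y - 4*x^2 - 4*x - 2*y
(∇×A)₃ = ∂A₂/∂x − ∂A₁/∂y = x^2*z - 6*y^3 + 12*y
∇×A = (2*x + 3*y^2 + 12*z^3, -x^2*y - 4*x^2 - 4*x - 2*y, x^2*z - 6*y^3 + 12*y)
At (-1, -2, -1): (-2, 6, 23).

(-2, 6, 23)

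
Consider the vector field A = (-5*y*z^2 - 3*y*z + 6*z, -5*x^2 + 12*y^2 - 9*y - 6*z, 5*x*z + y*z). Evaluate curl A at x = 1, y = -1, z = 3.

(9, 24, 44)

(∇×A)₁ = ∂A₃/∂y − ∂A₂/∂z = z + 6
(∇×A)₂ = ∂A₁/∂z − ∂A₃/∂x = -10*y*z - 3*y - 5*z + 6
(∇×A)₃ = ∂A₂/∂x − ∂A₁/∂y = -10*x + 5*z^2 + 3*z
∇×A = (z + 6, -10*y*z - 3*y - 5*z + 6, -10*x + 5*z^2 + 3*z)
At (1, -1, 3): (9, 24, 44).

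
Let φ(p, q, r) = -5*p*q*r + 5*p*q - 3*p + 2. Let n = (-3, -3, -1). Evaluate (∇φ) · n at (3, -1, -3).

-126

∂φ/∂p = -5*q*r + 5*q - 3
∂φ/∂q = -5*p*r + 5*p
∂φ/∂r = -5*p*q
∇φ at (3, -1, -3) = (-23, 60, 15)
∇φ · n = (-23)(-3) + (60)(-3) + (15)(-1) = -126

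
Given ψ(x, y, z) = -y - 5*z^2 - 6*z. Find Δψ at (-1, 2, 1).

∂²ψ/∂x² = 0
∂²ψ/∂y² = 0
∂²ψ/∂z² = -10
∇²ψ = -10
At (-1, 2, 1): -10.

-10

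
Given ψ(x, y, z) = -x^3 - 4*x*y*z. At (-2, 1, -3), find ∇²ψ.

∂²ψ/∂x² = -6*x
∂²ψ/∂y² = 0
∂²ψ/∂z² = 0
∇²ψ = -6*x
At (-2, 1, -3): 12.

12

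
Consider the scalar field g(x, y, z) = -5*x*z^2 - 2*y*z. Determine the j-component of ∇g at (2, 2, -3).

6

(∇g)_2 = ∂g/∂y = -2*z
At (2, 2, -3): 6.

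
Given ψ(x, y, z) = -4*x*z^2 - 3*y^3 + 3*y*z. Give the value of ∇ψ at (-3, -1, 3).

∂ψ/∂x = -4*z^2
∂ψ/∂y = -9*y^2 + 3*z
∂ψ/∂z = -8*x*z + 3*y
∇ψ = (-4*z^2, -9*y^2 + 3*z, -8*x*z + 3*y)
At (-3, -1, 3): (-36, 0, 69).

(-36, 0, 69)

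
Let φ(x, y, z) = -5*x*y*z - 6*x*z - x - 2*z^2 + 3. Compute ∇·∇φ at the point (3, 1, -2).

-4

∂²φ/∂x² = 0
∂²φ/∂y² = 0
∂²φ/∂z² = -4
∇²φ = -4
At (3, 1, -2): -4.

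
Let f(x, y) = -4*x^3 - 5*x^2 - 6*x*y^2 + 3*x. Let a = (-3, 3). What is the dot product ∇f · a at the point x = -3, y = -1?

135

∂f/∂x = -12*x^2 - 10*x - 6*y^2 + 3
∂f/∂y = -12*x*y
∇f at (-3, -1) = (-81, -36)
∇f · a = (-81)(-3) + (-36)(3) = 135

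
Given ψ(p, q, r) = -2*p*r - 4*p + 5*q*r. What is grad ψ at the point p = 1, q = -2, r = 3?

∂ψ/∂p = -2*r - 4
∂ψ/∂q = 5*r
∂ψ/∂r = -2*p + 5*q
∇ψ = (-2*r - 4, 5*r, -2*p + 5*q)
At (1, -2, 3): (-10, 15, -12).

(-10, 15, -12)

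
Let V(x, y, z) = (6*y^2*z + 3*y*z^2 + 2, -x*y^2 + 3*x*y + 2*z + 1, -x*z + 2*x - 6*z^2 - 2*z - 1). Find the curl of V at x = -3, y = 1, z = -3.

(-2, -17, 11)

(∇×V)₁ = ∂V₃/∂y − ∂V₂/∂z = -2
(∇×V)₂ = ∂V₁/∂z − ∂V₃/∂x = 6*y^2 + 6*y*z + z - 2
(∇×V)₃ = ∂V₂/∂x − ∂V₁/∂y = -y^2 - 12*y*z + 3*y - 3*z^2
∇×V = (-2, 6*y^2 + 6*y*z + z - 2, -y^2 - 12*y*z + 3*y - 3*z^2)
At (-3, 1, -3): (-2, -17, 11).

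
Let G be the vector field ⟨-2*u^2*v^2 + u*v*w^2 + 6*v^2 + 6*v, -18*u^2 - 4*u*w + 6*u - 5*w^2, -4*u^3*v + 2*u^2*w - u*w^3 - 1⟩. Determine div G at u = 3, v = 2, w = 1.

∂G₁/∂u = -4*u*v^2 + v*w^2
∂G₂/∂v = 0
∂G₃/∂w = 2*u^2 - 3*u*w^2
∇·G = 2*u^2 - 4*u*v^2 - 3*u*w^2 + v*w^2
At (3, 2, 1): -37.

-37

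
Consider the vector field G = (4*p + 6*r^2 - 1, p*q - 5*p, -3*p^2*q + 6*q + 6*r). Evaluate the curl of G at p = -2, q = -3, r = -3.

(∇×G)₁ = ∂G₃/∂q − ∂G₂/∂r = -3*p^2 + 6
(∇×G)₂ = ∂G₁/∂r − ∂G₃/∂p = 6*p*q + 12*r
(∇×G)₃ = ∂G₂/∂p − ∂G₁/∂q = q - 5
∇×G = (-3*p^2 + 6, 6*p*q + 12*r, q - 5)
At (-2, -3, -3): (-6, 0, -8).

(-6, 0, -8)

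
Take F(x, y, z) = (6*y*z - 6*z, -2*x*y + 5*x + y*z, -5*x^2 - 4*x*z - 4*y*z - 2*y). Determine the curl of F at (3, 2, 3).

(-16, 48, -17)

(∇×F)₁ = ∂F₃/∂y − ∂F₂/∂z = -y - 4*z - 2
(∇×F)₂ = ∂F₁/∂z − ∂F₃/∂x = 10*x + 6*y + 4*z - 6
(∇×F)₃ = ∂F₂/∂x − ∂F₁/∂y = -2*y - 6*z + 5
∇×F = (-y - 4*z - 2, 10*x + 6*y + 4*z - 6, -2*y - 6*z + 5)
At (3, 2, 3): (-16, 48, -17).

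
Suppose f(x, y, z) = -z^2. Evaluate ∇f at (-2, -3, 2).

(0, 0, -4)

∂f/∂x = 0
∂f/∂y = 0
∂f/∂z = -2*z
∇f = (0, 0, -2*z)
At (-2, -3, 2): (0, 0, -4).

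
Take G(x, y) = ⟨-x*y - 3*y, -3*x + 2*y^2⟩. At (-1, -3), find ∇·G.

∂G₁/∂x = -y
∂G₂/∂y = 4*y
∇·G = 3*y
At (-1, -3): -9.

-9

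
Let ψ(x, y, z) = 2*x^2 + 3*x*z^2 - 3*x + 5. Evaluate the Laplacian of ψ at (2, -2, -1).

∂²ψ/∂x² = 4
∂²ψ/∂y² = 0
∂²ψ/∂z² = 6*x
∇²ψ = 6*x + 4
At (2, -2, -1): 16.

16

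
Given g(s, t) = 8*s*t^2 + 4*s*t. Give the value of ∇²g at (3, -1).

48

∂²g/∂s² = 0
∂²g/∂t² = 16*s
∇²g = 16*s
At (3, -1): 48.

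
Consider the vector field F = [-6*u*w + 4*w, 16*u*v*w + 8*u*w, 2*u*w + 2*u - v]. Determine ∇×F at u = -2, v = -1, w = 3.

(-17, 8, -24)

(∇×F)₁ = ∂F₃/∂v − ∂F₂/∂w = -16*u*v - 8*u - 1
(∇×F)₂ = ∂F₁/∂w − ∂F₃/∂u = -6*u - 2*w + 2
(∇×F)₃ = ∂F₂/∂u − ∂F₁/∂v = 16*v*w + 8*w
∇×F = (-16*u*v - 8*u - 1, -6*u - 2*w + 2, 16*v*w + 8*w)
At (-2, -1, 3): (-17, 8, -24).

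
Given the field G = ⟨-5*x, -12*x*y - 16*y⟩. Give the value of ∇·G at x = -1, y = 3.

-9

∂G₁/∂x = -5
∂G₂/∂y = -12*x - 16
∇·G = -12*x - 21
At (-1, 3): -9.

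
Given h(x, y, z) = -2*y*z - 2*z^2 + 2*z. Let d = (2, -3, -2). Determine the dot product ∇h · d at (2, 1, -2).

∂h/∂x = 0
∂h/∂y = -2*z
∂h/∂z = -2*y - 4*z + 2
∇h at (2, 1, -2) = (0, 4, 8)
∇h · d = (0)(2) + (4)(-3) + (8)(-2) = -28

-28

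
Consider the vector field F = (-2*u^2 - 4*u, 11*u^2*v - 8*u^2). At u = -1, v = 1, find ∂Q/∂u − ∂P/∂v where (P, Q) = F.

-6

∂F₂/∂u = 22*u*v - 16*u
∂F₁/∂v = 0
Scalar curl = 22*u*v - 16*u
At (-1, 1): -6.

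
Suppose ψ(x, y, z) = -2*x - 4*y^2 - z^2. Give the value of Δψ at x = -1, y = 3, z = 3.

-10

∂²ψ/∂x² = 0
∂²ψ/∂y² = -8
∂²ψ/∂z² = -2
∇²ψ = -10
At (-1, 3, 3): -10.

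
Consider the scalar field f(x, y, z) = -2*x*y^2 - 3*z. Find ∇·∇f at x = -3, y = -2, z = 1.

12

∂²f/∂x² = 0
∂²f/∂y² = -4*x
∂²f/∂z² = 0
∇²f = -4*x
At (-3, -2, 1): 12.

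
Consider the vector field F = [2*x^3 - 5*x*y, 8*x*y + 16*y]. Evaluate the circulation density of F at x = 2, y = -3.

∂F₂/∂x = 8*y
∂F₁/∂y = -5*x
Scalar curl = 5*x + 8*y
At (2, -3): -14.

-14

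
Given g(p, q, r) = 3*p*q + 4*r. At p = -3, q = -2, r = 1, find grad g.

∂g/∂p = 3*q
∂g/∂q = 3*p
∂g/∂r = 4
∇g = (3*q, 3*p, 4)
At (-3, -2, 1): (-6, -9, 4).

(-6, -9, 4)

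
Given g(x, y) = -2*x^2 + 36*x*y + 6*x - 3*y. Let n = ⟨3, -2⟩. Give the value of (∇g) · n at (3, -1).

∂g/∂x = -4*x + 36*y + 6
∂g/∂y = 36*x - 3
∇g at (3, -1) = (-42, 105)
∇g · n = (-42)(3) + (105)(-2) = -336

-336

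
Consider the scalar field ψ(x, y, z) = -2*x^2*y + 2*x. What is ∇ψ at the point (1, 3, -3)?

∂ψ/∂x = -4*x*y + 2
∂ψ/∂y = -2*x^2
∂ψ/∂z = 0
∇ψ = (-4*x*y + 2, -2*x^2, 0)
At (1, 3, -3): (-10, -2, 0).

(-10, -2, 0)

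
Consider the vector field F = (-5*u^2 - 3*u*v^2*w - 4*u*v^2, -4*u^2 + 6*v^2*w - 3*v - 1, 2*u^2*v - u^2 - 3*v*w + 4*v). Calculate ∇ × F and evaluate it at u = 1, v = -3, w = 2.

(-54, -13, -68)

(∇×F)₁ = ∂F₃/∂v − ∂F₂/∂w = 2*u^2 - 6*v^2 - 3*w + 4
(∇×F)₂ = ∂F₁/∂w − ∂F₃/∂u = -3*u*v^2 - 4*u*v + 2*u
(∇×F)₃ = ∂F₂/∂u − ∂F₁/∂v = 6*u*v*w + 8*u*v - 8*u
∇×F = (2*u^2 - 6*v^2 - 3*w + 4, -3*u*v^2 - 4*u*v + 2*u, 6*u*v*w + 8*u*v - 8*u)
At (1, -3, 2): (-54, -13, -68).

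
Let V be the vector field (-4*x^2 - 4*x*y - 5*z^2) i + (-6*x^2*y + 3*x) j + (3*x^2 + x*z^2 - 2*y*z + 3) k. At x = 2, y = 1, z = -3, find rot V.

(∇×V)₁ = ∂V₃/∂y − ∂V₂/∂z = -2*z
(∇×V)₂ = ∂V₁/∂z − ∂V₃/∂x = -6*x - z^2 - 10*z
(∇×V)₃ = ∂V₂/∂x − ∂V₁/∂y = -12*x*y + 4*x + 3
∇×V = (-2*z, -6*x - z^2 - 10*z, -12*x*y + 4*x + 3)
At (2, 1, -3): (6, 9, -13).

(6, 9, -13)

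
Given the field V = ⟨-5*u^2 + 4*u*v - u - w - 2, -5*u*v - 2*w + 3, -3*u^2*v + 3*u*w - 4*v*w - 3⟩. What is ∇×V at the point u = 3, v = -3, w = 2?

(-33, -61, 3)

(∇×V)₁ = ∂V₃/∂v − ∂V₂/∂w = -3*u^2 - 4*w + 2
(∇×V)₂ = ∂V₁/∂w − ∂V₃/∂u = 6*u*v - 3*w - 1
(∇×V)₃ = ∂V₂/∂u − ∂V₁/∂v = -4*u - 5*v
∇×V = (-3*u^2 - 4*w + 2, 6*u*v - 3*w - 1, -4*u - 5*v)
At (3, -3, 2): (-33, -61, 3).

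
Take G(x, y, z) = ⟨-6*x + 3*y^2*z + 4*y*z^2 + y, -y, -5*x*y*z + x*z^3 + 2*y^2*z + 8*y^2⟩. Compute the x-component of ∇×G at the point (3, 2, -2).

(∇×G)_1 = ∂G₃/∂y − ∂G₂/∂z
= -5*x*z + 4*y*z + 16*y − (0)
= -5*x*z + 4*y*z + 16*y
At (3, 2, -2): 46.

46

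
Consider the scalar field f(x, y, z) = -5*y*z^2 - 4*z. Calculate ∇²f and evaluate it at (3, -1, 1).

10

∂²f/∂x² = 0
∂²f/∂y² = 0
∂²f/∂z² = -10*y
∇²f = -10*y
At (3, -1, 1): 10.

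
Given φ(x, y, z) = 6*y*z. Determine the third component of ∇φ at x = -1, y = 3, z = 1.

18

(∇φ)_3 = ∂φ/∂z = 6*y
At (-1, 3, 1): 18.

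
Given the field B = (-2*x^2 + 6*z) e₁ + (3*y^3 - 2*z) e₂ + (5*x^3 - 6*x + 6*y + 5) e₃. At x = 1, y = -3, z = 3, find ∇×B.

(8, -3, 0)

(∇×B)₁ = ∂B₃/∂y − ∂B₂/∂z = 8
(∇×B)₂ = ∂B₁/∂z − ∂B₃/∂x = -15*x^2 + 12
(∇×B)₃ = ∂B₂/∂x − ∂B₁/∂y = 0
∇×B = (8, -15*x^2 + 12, 0)
At (1, -3, 3): (8, -3, 0).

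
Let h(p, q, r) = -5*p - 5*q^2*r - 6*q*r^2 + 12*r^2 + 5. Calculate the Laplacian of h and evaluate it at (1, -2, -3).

78

∂²h/∂p² = 0
∂²h/∂q² = -10*r
∂²h/∂r² = 12*(-q + 2)
∇²h = -12*q - 10*r + 24
At (1, -2, -3): 78.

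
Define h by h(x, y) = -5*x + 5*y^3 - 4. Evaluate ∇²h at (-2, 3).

90

∂²h/∂x² = 0
∂²h/∂y² = 30*y
∇²h = 30*y
At (-2, 3): 90.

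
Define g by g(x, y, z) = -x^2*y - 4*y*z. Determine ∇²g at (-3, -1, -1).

∂²g/∂x² = -2*y
∂²g/∂y² = 0
∂²g/∂z² = 0
∇²g = -2*y
At (-3, -1, -1): 2.

2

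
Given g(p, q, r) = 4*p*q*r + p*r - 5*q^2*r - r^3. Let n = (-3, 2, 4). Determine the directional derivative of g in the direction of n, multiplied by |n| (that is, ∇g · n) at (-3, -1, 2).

-22

∂g/∂p = 4*q*r + r
∂g/∂q = 4*p*r - 10*q*r
∂g/∂r = 4*p*q + p - 5*q^2 - 3*r^2
∇g at (-3, -1, 2) = (-6, -4, -8)
∇g · n = (-6)(-3) + (-4)(2) + (-8)(4) = -22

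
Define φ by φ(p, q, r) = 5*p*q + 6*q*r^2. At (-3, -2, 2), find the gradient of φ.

(-10, 9, -48)

∂φ/∂p = 5*q
∂φ/∂q = 5*p + 6*r^2
∂φ/∂r = 12*q*r
∇φ = (5*q, 5*p + 6*r^2, 12*q*r)
At (-3, -2, 2): (-10, 9, -48).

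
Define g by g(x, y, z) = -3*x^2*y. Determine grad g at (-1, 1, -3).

(6, -3, 0)

∂g/∂x = -6*x*y
∂g/∂y = -3*x^2
∂g/∂z = 0
∇g = (-6*x*y, -3*x^2, 0)
At (-1, 1, -3): (6, -3, 0).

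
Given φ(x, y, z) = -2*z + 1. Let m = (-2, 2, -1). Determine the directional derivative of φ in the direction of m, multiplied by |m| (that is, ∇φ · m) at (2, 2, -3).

∂φ/∂x = 0
∂φ/∂y = 0
∂φ/∂z = -2
∇φ at (2, 2, -3) = (0, 0, -2)
∇φ · m = (0)(-2) + (0)(2) + (-2)(-1) = 2

2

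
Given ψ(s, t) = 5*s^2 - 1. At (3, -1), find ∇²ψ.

10

∂²ψ/∂s² = 10
∂²ψ/∂t² = 0
∇²ψ = 10
At (3, -1): 10.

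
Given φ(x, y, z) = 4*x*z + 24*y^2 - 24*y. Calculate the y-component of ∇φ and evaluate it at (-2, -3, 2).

(∇φ)_2 = ∂φ/∂y = 48*y - 24
At (-2, -3, 2): -168.

-168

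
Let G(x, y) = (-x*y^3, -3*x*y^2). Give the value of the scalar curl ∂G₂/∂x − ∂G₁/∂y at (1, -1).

0

∂G₂/∂x = -3*y^2
∂G₁/∂y = -3*x*y^2
Scalar curl = 3*x*y^2 - 3*y^2
At (1, -1): 0.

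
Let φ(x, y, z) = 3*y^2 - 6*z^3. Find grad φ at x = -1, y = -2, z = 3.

∂φ/∂x = 0
∂φ/∂y = 6*y
∂φ/∂z = -18*z^2
∇φ = (0, 6*y, -18*z^2)
At (-1, -2, 3): (0, -12, -162).

(0, -12, -162)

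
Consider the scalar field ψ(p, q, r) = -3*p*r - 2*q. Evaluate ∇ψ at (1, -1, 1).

∂ψ/∂p = -3*r
∂ψ/∂q = -2
∂ψ/∂r = -3*p
∇ψ = (-3*r, -2, -3*p)
At (1, -1, 1): (-3, -2, -3).

(-3, -2, -3)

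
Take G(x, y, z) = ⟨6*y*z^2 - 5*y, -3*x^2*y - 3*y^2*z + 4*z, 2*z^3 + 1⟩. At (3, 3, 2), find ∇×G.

(23, 72, -73)

(∇×G)₁ = ∂G₃/∂y − ∂G₂/∂z = 3*y^2 - 4
(∇×G)₂ = ∂G₁/∂z − ∂G₃/∂x = 12*y*z
(∇×G)₃ = ∂G₂/∂x − ∂G₁/∂y = -6*x*y - 6*z^2 + 5
∇×G = (3*y^2 - 4, 12*y*z, -6*x*y - 6*z^2 + 5)
At (3, 3, 2): (23, 72, -73).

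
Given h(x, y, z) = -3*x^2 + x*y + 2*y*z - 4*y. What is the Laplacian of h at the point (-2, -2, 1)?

-6

∂²h/∂x² = -6
∂²h/∂y² = 0
∂²h/∂z² = 0
∇²h = -6
At (-2, -2, 1): -6.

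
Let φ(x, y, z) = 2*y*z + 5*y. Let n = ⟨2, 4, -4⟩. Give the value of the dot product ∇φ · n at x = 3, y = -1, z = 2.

∂φ/∂x = 0
∂φ/∂y = 2*z + 5
∂φ/∂z = 2*y
∇φ at (3, -1, 2) = (0, 9, -2)
∇φ · n = (0)(2) + (9)(4) + (-2)(-4) = 44

44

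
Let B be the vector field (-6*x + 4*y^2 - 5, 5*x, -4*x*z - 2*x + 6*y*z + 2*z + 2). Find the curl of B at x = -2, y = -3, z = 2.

(∇×B)₁ = ∂B₃/∂y − ∂B₂/∂z = 6*z
(∇×B)₂ = ∂B₁/∂z − ∂B₃/∂x = 4*z + 2
(∇×B)₃ = ∂B₂/∂x − ∂B₁/∂y = -8*y + 5
∇×B = (6*z, 4*z + 2, -8*y + 5)
At (-2, -3, 2): (12, 10, 29).

(12, 10, 29)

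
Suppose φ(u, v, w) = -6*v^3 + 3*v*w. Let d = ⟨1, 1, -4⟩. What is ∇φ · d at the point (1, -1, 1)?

∂φ/∂u = 0
∂φ/∂v = -18*v^2 + 3*w
∂φ/∂w = 3*v
∇φ at (1, -1, 1) = (0, -15, -3)
∇φ · d = (0)(1) + (-15)(1) + (-3)(-4) = -3

-3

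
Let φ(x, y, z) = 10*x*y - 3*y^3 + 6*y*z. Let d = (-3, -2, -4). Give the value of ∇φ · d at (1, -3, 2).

∂φ/∂x = 10*y
∂φ/∂y = 10*x - 9*y^2 + 6*z
∂φ/∂z = 6*y
∇φ at (1, -3, 2) = (-30, -59, -18)
∇φ · d = (-30)(-3) + (-59)(-2) + (-18)(-4) = 280

280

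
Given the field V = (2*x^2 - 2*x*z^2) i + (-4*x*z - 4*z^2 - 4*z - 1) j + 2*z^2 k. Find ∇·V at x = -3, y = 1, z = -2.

-28

∂V₁/∂x = 4*x - 2*z^2
∂V₂/∂y = 0
∂V₃/∂z = 4*z
∇·V = 4*x - 2*z^2 + 4*z
At (-3, 1, -2): -28.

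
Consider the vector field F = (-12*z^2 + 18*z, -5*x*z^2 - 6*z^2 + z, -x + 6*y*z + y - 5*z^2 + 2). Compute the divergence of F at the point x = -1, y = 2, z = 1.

∂F₁/∂x = 0
∂F₂/∂y = 0
∂F₃/∂z = 6*y - 10*z
∇·F = 6*y - 10*z
At (-1, 2, 1): 2.

2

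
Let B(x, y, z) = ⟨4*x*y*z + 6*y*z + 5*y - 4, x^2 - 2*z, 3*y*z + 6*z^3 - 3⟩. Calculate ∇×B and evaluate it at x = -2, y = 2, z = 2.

(8, -4, -5)

(∇×B)₁ = ∂B₃/∂y − ∂B₂/∂z = 3*z + 2
(∇×B)₂ = ∂B₁/∂z − ∂B₃/∂x = 4*x*y + 6*y
(∇×B)₃ = ∂B₂/∂x − ∂B₁/∂y = -4*x*z + 2*x - 6*z - 5
∇×B = (3*z + 2, 4*x*y + 6*y, -4*x*z + 2*x - 6*z - 5)
At (-2, 2, 2): (8, -4, -5).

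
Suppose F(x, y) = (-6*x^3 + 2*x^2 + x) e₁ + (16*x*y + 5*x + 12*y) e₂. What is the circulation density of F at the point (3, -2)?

∂F₂/∂x = 16*y + 5
∂F₁/∂y = 0
Scalar curl = 16*y + 5
At (3, -2): -27.

-27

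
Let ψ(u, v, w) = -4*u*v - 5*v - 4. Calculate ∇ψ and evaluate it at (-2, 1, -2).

∂ψ/∂u = -4*v
∂ψ/∂v = -4*u - 5
∂ψ/∂w = 0
∇ψ = (-4*v, -4*u - 5, 0)
At (-2, 1, -2): (-4, 3, 0).

(-4, 3, 0)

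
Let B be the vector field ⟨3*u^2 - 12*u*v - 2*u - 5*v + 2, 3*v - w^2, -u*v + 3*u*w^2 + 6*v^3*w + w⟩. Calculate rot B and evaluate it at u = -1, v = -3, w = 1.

(∇×B)₁ = ∂B₃/∂v − ∂B₂/∂w = -u + 18*v^2*w + 2*w
(∇×B)₂ = ∂B₁/∂w − ∂B₃/∂u = v - 3*w^2
(∇×B)₃ = ∂B₂/∂u − ∂B₁/∂v = 12*u + 5
∇×B = (-u + 18*v^2*w + 2*w, v - 3*w^2, 12*u + 5)
At (-1, -3, 1): (165, -6, -7).

(165, -6, -7)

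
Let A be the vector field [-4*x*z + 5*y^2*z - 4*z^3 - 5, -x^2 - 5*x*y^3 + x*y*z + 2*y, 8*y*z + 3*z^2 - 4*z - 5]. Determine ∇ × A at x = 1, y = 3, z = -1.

(∇×A)₁ = ∂A₃/∂y − ∂A₂/∂z = -x*y + 8*z
(∇×A)₂ = ∂A₁/∂z − ∂A₃/∂x = -4*x + 5*y^2 - 12*z^2
(∇×A)₃ = ∂A₂/∂x − ∂A₁/∂y = -2*x - 5*y^3 - 9*y*z
∇×A = (-x*y + 8*z, -4*x + 5*y^2 - 12*z^2, -2*x - 5*y^3 - 9*y*z)
At (1, 3, -1): (-11, 29, -110).

(-11, 29, -110)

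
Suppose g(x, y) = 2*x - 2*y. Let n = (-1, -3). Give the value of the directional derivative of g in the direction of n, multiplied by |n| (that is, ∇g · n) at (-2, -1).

∂g/∂x = 2
∂g/∂y = -2
∇g at (-2, -1) = (2, -2)
∇g · n = (2)(-1) + (-2)(-3) = 4

4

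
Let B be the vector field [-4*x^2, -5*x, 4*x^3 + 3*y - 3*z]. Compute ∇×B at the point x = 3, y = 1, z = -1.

(3, -108, -5)

(∇×B)₁ = ∂B₃/∂y − ∂B₂/∂z = 3
(∇×B)₂ = ∂B₁/∂z − ∂B₃/∂x = -12*x^2
(∇×B)₃ = ∂B₂/∂x − ∂B₁/∂y = -5
∇×B = (3, -12*x^2, -5)
At (3, 1, -1): (3, -108, -5).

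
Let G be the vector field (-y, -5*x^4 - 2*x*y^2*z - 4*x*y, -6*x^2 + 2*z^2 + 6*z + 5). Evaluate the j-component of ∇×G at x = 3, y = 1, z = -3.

(∇×G)_2 = ∂G₁/∂z − ∂G₃/∂x
= 0 − (-12*x)
= 12*x
At (3, 1, -3): 36.

36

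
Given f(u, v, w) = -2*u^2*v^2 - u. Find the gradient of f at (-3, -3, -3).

∂f/∂u = -4*u*v^2 - 1
∂f/∂v = -4*u^2*v
∂f/∂w = 0
∇f = (-4*u*v^2 - 1, -4*u^2*v, 0)
At (-3, -3, -3): (107, 108, 0).

(107, 108, 0)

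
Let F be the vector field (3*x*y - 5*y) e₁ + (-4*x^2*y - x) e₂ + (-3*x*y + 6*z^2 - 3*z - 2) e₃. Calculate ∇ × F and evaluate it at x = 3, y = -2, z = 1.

(-9, -6, 43)

(∇×F)₁ = ∂F₃/∂y − ∂F₂/∂z = -3*x
(∇×F)₂ = ∂F₁/∂z − ∂F₃/∂x = 3*y
(∇×F)₃ = ∂F₂/∂x − ∂F₁/∂y = -8*x*y - 3*x + 4
∇×F = (-3*x, 3*y, -8*x*y - 3*x + 4)
At (3, -2, 1): (-9, -6, 43).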